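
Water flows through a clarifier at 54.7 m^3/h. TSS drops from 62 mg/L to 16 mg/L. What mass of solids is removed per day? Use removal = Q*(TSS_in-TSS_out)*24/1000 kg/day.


Concentration drop: TSS_in - TSS_out = 62 - 16 = 46 mg/L
Hourly solids removed = Q * dTSS = 54.7 m^3/h * 46 mg/L = 2516.2 g/h  (m^3/h * mg/L = g/h)
Daily solids removed = 2516.2 * 24 = 60388.8 g/day
Convert g to kg: 60388.8 / 1000 = 60.3888 kg/day

60.3888 kg/day


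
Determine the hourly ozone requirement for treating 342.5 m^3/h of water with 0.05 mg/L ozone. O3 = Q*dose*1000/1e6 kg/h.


O3 demand (mg/h) = Q * dose * 1000 = 342.5 * 0.05 * 1000 = 17125 mg/h
Convert mg to kg: 17125 / 1e6 = 0.017125 kg/h

0.017125 kg/h


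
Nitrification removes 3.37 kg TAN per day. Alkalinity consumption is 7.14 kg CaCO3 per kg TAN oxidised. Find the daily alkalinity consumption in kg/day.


Alkalinity factor: 7.14 kg CaCO3 consumed per kg TAN nitrified
alk = 3.37 kg TAN * 7.14 = 24.0618 kg CaCO3/day

24.0618 kg CaCO3/day


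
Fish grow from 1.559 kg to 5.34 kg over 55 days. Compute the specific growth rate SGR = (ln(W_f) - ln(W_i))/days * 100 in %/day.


ln(W_f) = ln(5.34) = 1.6752257
ln(W_i) = ln(1.559) = 0.44404459
ln(W_f) - ln(W_i) = 1.6752257 - 0.44404459 = 1.2311811
SGR = 1.2311811 / 55 * 100 = 2.23851 %/day

2.23851 %/day


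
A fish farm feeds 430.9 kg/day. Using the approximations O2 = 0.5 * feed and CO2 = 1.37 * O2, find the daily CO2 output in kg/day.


O2 = 430.9 * 0.5 = 215.45
CO2 = 215.45 * 1.37 = 295.1665

295.1665 kg/day


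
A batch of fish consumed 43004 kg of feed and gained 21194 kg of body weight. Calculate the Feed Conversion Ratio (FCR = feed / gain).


FCR = feed consumed / weight gained
FCR = 43004 kg / 21194 kg = 2.02906

2.02906


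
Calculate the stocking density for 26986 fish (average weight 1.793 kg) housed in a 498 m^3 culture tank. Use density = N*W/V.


Total biomass = 26986 fish * 1.793 kg = 48385.898 kg
Density = total biomass / volume = 48385.898 / 498 = 97.1604 kg/m^3

97.1604 kg/m^3


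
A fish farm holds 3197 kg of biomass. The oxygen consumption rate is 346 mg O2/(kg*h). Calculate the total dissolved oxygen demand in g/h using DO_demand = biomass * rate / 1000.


Total O2 consumption (mg/h) = 3197 kg * 346 mg/(kg*h) = 1106162 mg/h
Convert to g/h: 1106162 / 1000 = 1106.162 g/h

1106.162 g/h


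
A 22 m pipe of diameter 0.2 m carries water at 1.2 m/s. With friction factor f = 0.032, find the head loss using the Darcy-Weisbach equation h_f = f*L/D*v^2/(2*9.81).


v^2 = 1.2^2 = 1.44 m^2/s^2
L/D = 22/0.2 = 110
h_f = f*(L/D)*v^2/(2g) = 0.032 * 110 * 1.44 / 19.62 = 0.258349 m

0.258349 m


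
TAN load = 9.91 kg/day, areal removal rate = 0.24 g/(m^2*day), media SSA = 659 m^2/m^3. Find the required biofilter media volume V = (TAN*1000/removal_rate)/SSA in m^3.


A = 9.91*1000 / 0.24 = 41291.667 m^2
V = 41291.667 / 659 = 62.6581

62.6581 m^3


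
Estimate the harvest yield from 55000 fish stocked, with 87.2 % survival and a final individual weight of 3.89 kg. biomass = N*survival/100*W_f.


Survivors = 55000 * 87.2/100 = 47960 fish
Harvest biomass = survivors * W_f = 47960 * 3.89 = 186564.4 kg

186564.4 kg


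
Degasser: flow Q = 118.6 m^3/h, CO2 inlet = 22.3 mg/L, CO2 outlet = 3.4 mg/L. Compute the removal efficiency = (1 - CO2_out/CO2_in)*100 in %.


CO2_out / CO2_in = 3.4 / 22.3 = 0.15246637
Fraction remaining = 0.15246637
efficiency = (1 - 0.15246637) * 100 = 84.7534 %

84.7534 %


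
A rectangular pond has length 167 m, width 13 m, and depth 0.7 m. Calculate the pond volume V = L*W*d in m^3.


Base area = L * W = 167 * 13 = 2171 m^2
Volume = area * depth = 2171 * 0.7 = 1519.7 m^3

1519.7 m^3


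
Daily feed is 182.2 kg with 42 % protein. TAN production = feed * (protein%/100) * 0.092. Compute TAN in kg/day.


Protein in feed = 182.2 * 42/100 = 76.524 kg/day
TAN = protein * 0.092 = 76.524 * 0.092 = 7.040208 kg/day

7.040208 kg/day


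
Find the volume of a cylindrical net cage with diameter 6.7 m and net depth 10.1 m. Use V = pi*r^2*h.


r = d/2 = 6.7/2 = 3.35 m
Base area = pi*r^2 = pi*3.35^2 = 35.256524 m^2
Volume = 35.256524 * 10.1 = 356.091 m^3

356.091 m^3


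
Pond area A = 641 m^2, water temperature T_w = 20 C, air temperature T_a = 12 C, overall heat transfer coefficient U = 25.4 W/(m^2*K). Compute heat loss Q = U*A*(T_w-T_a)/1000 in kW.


Temperature difference dT = 20 - 12 = 8 K
Heat loss (W) = U * A * dT = 25.4 * 641 * 8 = 130251.2 W
Convert to kW: 130251.2 / 1000 = 130.2512 kW

130.2512 kW


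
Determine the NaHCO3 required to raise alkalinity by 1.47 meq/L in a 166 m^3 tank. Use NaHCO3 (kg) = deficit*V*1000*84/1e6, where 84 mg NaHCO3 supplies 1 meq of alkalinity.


Tank volume in L = 166 m^3 * 1000 = 166000 L
Total meq required = 1.47 meq/L * 166000 L = 244020 meq
NaHCO3 mass = 244020 meq * 84 mg/meq / 1e6 = 20.4977 kg

20.4977 kg


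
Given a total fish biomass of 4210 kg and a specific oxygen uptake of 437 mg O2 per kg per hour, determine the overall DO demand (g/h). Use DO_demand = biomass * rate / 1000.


Total O2 consumption (mg/h) = 4210 kg * 437 mg/(kg*h) = 1839770 mg/h
Convert to g/h: 1839770 / 1000 = 1839.77 g/h

1839.77 g/h


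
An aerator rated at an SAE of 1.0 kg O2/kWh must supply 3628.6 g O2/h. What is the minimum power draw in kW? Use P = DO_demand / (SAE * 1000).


SAE in g O2/kWh = 1.0 * 1000 = 1000 g/kWh
P = DO_demand / SAE_g = 3628.6 / 1000 = 3.6286 kW

3.6286 kW


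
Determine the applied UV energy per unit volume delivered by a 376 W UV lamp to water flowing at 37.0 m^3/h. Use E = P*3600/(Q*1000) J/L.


Energy delivered per hour = 376 W * 3600 s = 1353600 J/h
Volume treated per hour = 37.0 m^3/h * 1000 = 37000 L/h
dose = 1353600 / 37000 = 36.5838 J/L

36.5838 J/L


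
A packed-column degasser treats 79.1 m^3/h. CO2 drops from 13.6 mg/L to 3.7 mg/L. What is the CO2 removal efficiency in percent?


CO2_out / CO2_in = 3.7 / 13.6 = 0.27205882
Fraction remaining = 0.27205882
efficiency = (1 - 0.27205882) * 100 = 72.7941 %

72.7941 %


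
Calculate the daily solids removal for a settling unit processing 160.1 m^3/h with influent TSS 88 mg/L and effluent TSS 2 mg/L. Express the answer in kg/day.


Concentration drop: TSS_in - TSS_out = 88 - 2 = 86 mg/L
Hourly solids removed = Q * dTSS = 160.1 m^3/h * 86 mg/L = 13768.6 g/h  (m^3/h * mg/L = g/h)
Daily solids removed = 13768.6 * 24 = 330446.4 g/day
Convert g to kg: 330446.4 / 1000 = 330.4464 kg/day

330.4464 kg/day


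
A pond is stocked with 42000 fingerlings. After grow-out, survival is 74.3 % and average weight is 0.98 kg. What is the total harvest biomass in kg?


Survivors = 42000 * 74.3/100 = 31206 fish
Harvest biomass = survivors * W_f = 31206 * 0.98 = 30581.88 kg

30581.88 kg


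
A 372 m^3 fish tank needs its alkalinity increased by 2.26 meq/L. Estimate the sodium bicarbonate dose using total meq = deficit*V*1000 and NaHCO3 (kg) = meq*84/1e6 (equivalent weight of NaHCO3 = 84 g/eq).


Tank volume in L = 372 m^3 * 1000 = 372000 L
Total meq required = 2.26 meq/L * 372000 L = 840720 meq
NaHCO3 mass = 840720 meq * 84 mg/meq / 1e6 = 70.6205 kg

70.6205 kg


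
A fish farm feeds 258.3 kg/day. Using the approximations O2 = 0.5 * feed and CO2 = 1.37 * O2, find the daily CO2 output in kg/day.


O2 = 258.3 * 0.5 = 129.15
CO2 = 129.15 * 1.37 = 176.9355

176.9355 kg/day


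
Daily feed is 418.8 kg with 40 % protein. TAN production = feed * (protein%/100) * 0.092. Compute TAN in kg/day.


Protein in feed = 418.8 * 40/100 = 167.52 kg/day
TAN = protein * 0.092 = 167.52 * 0.092 = 15.41184 kg/day

15.41184 kg/day


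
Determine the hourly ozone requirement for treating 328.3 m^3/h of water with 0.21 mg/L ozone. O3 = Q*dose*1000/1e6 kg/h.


O3 demand (mg/h) = Q * dose * 1000 = 328.3 * 0.21 * 1000 = 68943 mg/h
Convert mg to kg: 68943 / 1e6 = 0.068943 kg/h

0.068943 kg/h


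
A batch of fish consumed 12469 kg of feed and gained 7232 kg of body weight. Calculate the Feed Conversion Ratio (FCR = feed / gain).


FCR = feed consumed / weight gained
FCR = 12469 kg / 7232 kg = 1.72414

1.72414


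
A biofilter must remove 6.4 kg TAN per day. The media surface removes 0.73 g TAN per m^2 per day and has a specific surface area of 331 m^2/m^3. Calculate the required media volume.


A = 6.4*1000 / 0.73 = 8767.1233 m^2
V = 8767.1233 / 331 = 26.4868

26.4868 m^3


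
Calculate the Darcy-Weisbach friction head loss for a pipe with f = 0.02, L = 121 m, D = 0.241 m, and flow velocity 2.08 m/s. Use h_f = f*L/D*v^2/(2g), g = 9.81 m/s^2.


v^2 = 2.08^2 = 4.3264 m^2/s^2
L/D = 121/0.241 = 502.07469
h_f = f*(L/D)*v^2/(2g) = 0.02 * 502.07469 * 4.3264 / 19.62 = 2.21425 m

2.21425 m


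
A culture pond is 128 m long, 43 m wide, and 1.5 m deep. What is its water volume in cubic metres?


Base area = L * W = 128 * 43 = 5504 m^2
Volume = area * depth = 5504 * 1.5 = 8256 m^3

8256 m^3


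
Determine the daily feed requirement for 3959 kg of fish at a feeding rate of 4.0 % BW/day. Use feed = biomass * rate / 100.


Feeding rate fraction = 4.0% / 100 = 0.04
Daily feed = 3959 kg * 0.04 = 158.36 kg/day

158.36 kg/day


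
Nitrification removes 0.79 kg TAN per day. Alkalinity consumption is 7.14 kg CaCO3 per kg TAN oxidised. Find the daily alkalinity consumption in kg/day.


Alkalinity factor: 7.14 kg CaCO3 consumed per kg TAN nitrified
alk = 0.79 kg TAN * 7.14 = 5.6406 kg CaCO3/day

5.6406 kg CaCO3/day


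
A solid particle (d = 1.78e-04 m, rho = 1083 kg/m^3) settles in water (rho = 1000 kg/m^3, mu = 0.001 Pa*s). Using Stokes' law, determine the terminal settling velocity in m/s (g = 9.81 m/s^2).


Density difference: rho_p - rho_f = 1083 - 1000 = 83 kg/m^3
d^2 = (1.78e-04)^2 = 3.1684e-08 m^2
Numerator = (rho_p - rho_f) * g * d^2 = 83 * 9.81 * 3.1684e-08 = 2.5798063e-05
Denominator = 18 * mu = 18 * 0.001 = 0.018
v_s = 2.5798063e-05 / 0.018 = 0.00143323 m/s
Check: Re = rho_f * v_s * d / mu = 1000 * 0.00143323 * 1.78e-04 / 0.001 = 0.255 < 1, so Stokes' law applies.

0.00143323 m/s


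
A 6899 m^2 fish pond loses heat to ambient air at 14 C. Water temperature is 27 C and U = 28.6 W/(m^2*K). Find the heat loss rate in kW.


Temperature difference dT = 27 - 14 = 13 K
Heat loss (W) = U * A * dT = 28.6 * 6899 * 13 = 2565048.2 W
Convert to kW: 2565048.2 / 1000 = 2565.0482 kW

2565.0482 kW


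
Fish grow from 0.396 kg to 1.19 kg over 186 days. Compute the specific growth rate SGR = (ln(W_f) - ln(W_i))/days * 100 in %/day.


ln(W_f) = ln(1.19) = 0.17395331
ln(W_i) = ln(0.396) = -0.92634107
ln(W_f) - ln(W_i) = 0.17395331 - -0.92634107 = 1.1002944
SGR = 1.1002944 / 186 * 100 = 0.591556 %/day

0.591556 %/day


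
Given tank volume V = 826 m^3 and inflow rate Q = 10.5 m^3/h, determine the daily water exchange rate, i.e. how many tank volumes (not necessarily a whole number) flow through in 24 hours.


Daily flow volume = 10.5 m^3/h * 24 h = 252 m^3/day
Exchanges = daily flow / tank volume = 252 / 826 = 0.305085 exchanges/day

0.305085 exchanges/day


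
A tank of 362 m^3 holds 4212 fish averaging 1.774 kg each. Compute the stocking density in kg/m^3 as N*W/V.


Total biomass = 4212 fish * 1.774 kg = 7472.088 kg
Density = total biomass / volume = 7472.088 / 362 = 20.6411 kg/m^3

20.6411 kg/m^3


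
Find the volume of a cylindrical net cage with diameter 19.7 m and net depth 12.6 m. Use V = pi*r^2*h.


r = d/2 = 19.7/2 = 9.85 m
Base area = pi*r^2 = pi*9.85^2 = 304.80517 m^2
Volume = 304.80517 * 12.6 = 3840.55 m^3

3840.55 m^3


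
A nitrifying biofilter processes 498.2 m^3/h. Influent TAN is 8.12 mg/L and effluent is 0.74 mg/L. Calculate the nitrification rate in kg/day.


Concentration drop: TAN_in - TAN_out = 8.12 - 0.74 = 7.38 mg/L
Hourly TAN removed = Q * dTAN = 498.2 m^3/h * 7.38 mg/L = 3676.716 g/h  (m^3/h * mg/L = g/h)
Daily TAN removed = 3676.716 * 24 = 88241.184 g/day
Convert to kg/day: 88241.184 / 1000 = 88.241184 kg/day

88.241184 kg/day


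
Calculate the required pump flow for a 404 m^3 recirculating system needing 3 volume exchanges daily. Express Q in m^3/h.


Daily recirculation volume = 404 m^3 * 3 = 1212 m^3/day
Flow rate Q = daily volume / 24 h = 1212 / 24 = 50.5 m^3/h

50.5 m^3/h


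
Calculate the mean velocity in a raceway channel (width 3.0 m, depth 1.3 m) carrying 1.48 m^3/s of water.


Cross-sectional area = W * d = 3.0 * 1.3 = 3.9 m^2
Velocity = Q / A = 1.48 / 3.9 = 0.379487 m/s

0.379487 m/s


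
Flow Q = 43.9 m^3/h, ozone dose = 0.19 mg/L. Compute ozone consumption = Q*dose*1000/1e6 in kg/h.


O3 demand (mg/h) = Q * dose * 1000 = 43.9 * 0.19 * 1000 = 8341 mg/h
Convert mg to kg: 8341 / 1e6 = 0.008341 kg/h

0.008341 kg/h


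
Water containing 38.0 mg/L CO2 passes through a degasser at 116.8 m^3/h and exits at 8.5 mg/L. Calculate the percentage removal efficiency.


CO2_out / CO2_in = 8.5 / 38.0 = 0.22368421
Fraction remaining = 0.22368421
efficiency = (1 - 0.22368421) * 100 = 77.6316 %

77.6316 %


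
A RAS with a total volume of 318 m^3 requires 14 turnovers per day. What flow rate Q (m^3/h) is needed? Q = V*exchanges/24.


Daily recirculation volume = 318 m^3 * 14 = 4452 m^3/day
Flow rate Q = daily volume / 24 h = 4452 / 24 = 185.5 m^3/h

185.5 m^3/h


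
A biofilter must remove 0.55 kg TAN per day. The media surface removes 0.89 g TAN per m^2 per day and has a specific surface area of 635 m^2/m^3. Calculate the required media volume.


A = 0.55*1000 / 0.89 = 617.97753 m^2
V = 617.97753 / 635 = 0.973193

0.973193 m^3


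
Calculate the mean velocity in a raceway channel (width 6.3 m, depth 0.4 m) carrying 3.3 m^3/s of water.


Cross-sectional area = W * d = 6.3 * 0.4 = 2.52 m^2
Velocity = Q / A = 3.3 / 2.52 = 1.30952 m/s

1.30952 m/s


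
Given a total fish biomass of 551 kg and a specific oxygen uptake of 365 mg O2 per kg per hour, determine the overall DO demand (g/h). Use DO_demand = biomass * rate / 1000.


Total O2 consumption (mg/h) = 551 kg * 365 mg/(kg*h) = 201115 mg/h
Convert to g/h: 201115 / 1000 = 201.115 g/h

201.115 g/h


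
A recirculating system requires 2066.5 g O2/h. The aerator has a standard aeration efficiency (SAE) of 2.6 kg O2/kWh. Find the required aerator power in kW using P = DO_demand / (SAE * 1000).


SAE in g O2/kWh = 2.6 * 1000 = 2600 g/kWh
P = DO_demand / SAE_g = 2066.5 / 2600 = 0.794808 kW

0.794808 kW


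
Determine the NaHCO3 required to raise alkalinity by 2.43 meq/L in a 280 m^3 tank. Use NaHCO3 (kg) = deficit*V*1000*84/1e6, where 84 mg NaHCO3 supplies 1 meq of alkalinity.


Tank volume in L = 280 m^3 * 1000 = 280000 L
Total meq required = 2.43 meq/L * 280000 L = 680400 meq
NaHCO3 mass = 680400 meq * 84 mg/meq / 1e6 = 57.1536 kg

57.1536 kg


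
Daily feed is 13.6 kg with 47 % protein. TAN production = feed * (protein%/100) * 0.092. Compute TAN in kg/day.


Protein in feed = 13.6 * 47/100 = 6.392 kg/day
TAN = protein * 0.092 = 6.392 * 0.092 = 0.588064 kg/day

0.588064 kg/day


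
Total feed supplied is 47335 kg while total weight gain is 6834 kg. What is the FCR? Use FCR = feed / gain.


FCR = feed consumed / weight gained
FCR = 47335 kg / 6834 kg = 6.9264

6.9264


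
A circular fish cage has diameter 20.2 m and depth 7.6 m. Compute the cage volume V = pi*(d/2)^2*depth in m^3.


r = d/2 = 20.2/2 = 10.1 m
Base area = pi*r^2 = pi*10.1^2 = 320.47387 m^2
Volume = 320.47387 * 7.6 = 2435.6 m^3

2435.6 m^3


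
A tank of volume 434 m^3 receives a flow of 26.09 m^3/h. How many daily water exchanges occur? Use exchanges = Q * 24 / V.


Daily flow volume = 26.09 m^3/h * 24 h = 626.16 m^3/day
Exchanges = daily flow / tank volume = 626.16 / 434 = 1.44276 exchanges/day

1.44276 exchanges/day


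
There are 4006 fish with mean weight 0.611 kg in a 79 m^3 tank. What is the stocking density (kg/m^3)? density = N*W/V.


Total biomass = 4006 fish * 0.611 kg = 2447.666 kg
Density = total biomass / volume = 2447.666 / 79 = 30.9831 kg/m^3

30.9831 kg/m^3


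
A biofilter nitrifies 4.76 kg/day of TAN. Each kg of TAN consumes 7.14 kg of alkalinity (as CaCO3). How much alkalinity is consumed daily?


Alkalinity factor: 7.14 kg CaCO3 consumed per kg TAN nitrified
alk = 4.76 kg TAN * 7.14 = 33.9864 kg CaCO3/day

33.9864 kg CaCO3/day


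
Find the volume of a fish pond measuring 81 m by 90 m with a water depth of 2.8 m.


Base area = L * W = 81 * 90 = 7290 m^2
Volume = area * depth = 7290 * 2.8 = 20412 m^3

20412 m^3


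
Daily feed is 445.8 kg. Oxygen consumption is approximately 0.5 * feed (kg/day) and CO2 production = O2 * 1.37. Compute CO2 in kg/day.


O2 = 445.8 * 0.5 = 222.9
CO2 = 222.9 * 1.37 = 305.373

305.373 kg/day


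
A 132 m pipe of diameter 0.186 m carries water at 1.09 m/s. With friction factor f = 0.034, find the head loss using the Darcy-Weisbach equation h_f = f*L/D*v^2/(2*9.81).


v^2 = 1.09^2 = 1.1881 m^2/s^2
L/D = 132/0.186 = 709.67742
h_f = f*(L/D)*v^2/(2g) = 0.034 * 709.67742 * 1.1881 / 19.62 = 1.46115 m

1.46115 m


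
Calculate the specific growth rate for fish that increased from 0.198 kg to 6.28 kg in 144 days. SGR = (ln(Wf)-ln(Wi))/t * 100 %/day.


ln(W_f) = ln(6.28) = 1.83737
ln(W_i) = ln(0.198) = -1.6194882
ln(W_f) - ln(W_i) = 1.83737 - -1.6194882 = 3.4568582
SGR = 3.4568582 / 144 * 100 = 2.4006 %/day

2.4006 %/day


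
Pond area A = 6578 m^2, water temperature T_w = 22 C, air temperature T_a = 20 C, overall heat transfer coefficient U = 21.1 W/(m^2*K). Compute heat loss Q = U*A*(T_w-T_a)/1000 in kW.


Temperature difference dT = 22 - 20 = 2 K
Heat loss (W) = U * A * dT = 21.1 * 6578 * 2 = 277591.6 W
Convert to kW: 277591.6 / 1000 = 277.5916 kW

277.5916 kW


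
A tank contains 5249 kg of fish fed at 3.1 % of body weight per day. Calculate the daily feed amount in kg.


Feeding rate fraction = 3.1% / 100 = 0.031
Daily feed = 5249 kg * 0.031 = 162.719 kg/day

162.719 kg/day


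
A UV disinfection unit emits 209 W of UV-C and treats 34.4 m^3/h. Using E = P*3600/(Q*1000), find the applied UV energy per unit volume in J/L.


Energy delivered per hour = 209 W * 3600 s = 752400 J/h
Volume treated per hour = 34.4 m^3/h * 1000 = 34400 L/h
dose = 752400 / 34400 = 21.8721 J/L

21.8721 J/L


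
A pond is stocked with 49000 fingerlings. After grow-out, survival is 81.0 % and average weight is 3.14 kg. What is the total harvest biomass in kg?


Survivors = 49000 * 81.0/100 = 39690 fish
Harvest biomass = survivors * W_f = 39690 * 3.14 = 124626.6 kg

124626.6 kg


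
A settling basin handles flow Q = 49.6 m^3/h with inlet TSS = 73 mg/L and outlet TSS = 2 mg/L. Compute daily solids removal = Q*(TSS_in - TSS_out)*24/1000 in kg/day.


Concentration drop: TSS_in - TSS_out = 73 - 2 = 71 mg/L
Hourly solids removed = Q * dTSS = 49.6 m^3/h * 71 mg/L = 3521.6 g/h  (m^3/h * mg/L = g/h)
Daily solids removed = 3521.6 * 24 = 84518.4 g/day
Convert g to kg: 84518.4 / 1000 = 84.5184 kg/day

84.5184 kg/day


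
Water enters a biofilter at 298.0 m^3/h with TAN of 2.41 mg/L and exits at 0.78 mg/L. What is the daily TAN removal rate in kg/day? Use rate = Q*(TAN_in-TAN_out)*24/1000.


Concentration drop: TAN_in - TAN_out = 2.41 - 0.78 = 1.63 mg/L
Hourly TAN removed = Q * dTAN = 298.0 m^3/h * 1.63 mg/L = 485.74 g/h  (m^3/h * mg/L = g/h)
Daily TAN removed = 485.74 * 24 = 11657.76 g/day
Convert to kg/day: 11657.76 / 1000 = 11.65776 kg/day

11.65776 kg/day


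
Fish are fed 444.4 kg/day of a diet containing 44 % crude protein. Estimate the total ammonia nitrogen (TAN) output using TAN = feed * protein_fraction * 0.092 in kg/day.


Protein in feed = 444.4 * 44/100 = 195.536 kg/day
TAN = protein * 0.092 = 195.536 * 0.092 = 17.989312 kg/day

17.989312 kg/day


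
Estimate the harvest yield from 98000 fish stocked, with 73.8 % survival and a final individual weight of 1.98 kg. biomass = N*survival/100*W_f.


Survivors = 98000 * 73.8/100 = 72324 fish
Harvest biomass = survivors * W_f = 72324 * 1.98 = 143201.52 kg

143201.52 kg


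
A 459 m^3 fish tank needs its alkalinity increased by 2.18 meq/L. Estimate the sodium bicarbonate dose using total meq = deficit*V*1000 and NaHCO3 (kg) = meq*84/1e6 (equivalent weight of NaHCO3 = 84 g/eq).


Tank volume in L = 459 m^3 * 1000 = 459000 L
Total meq required = 2.18 meq/L * 459000 L = 1000620 meq
NaHCO3 mass = 1000620 meq * 84 mg/meq / 1e6 = 84.0521 kg

84.0521 kg


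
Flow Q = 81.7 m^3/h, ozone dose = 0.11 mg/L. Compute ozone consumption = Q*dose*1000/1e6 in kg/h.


O3 demand (mg/h) = Q * dose * 1000 = 81.7 * 0.11 * 1000 = 8987 mg/h
Convert mg to kg: 8987 / 1e6 = 0.008987 kg/h

0.008987 kg/h


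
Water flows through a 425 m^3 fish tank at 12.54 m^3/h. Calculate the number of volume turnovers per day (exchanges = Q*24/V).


Daily flow volume = 12.54 m^3/h * 24 h = 300.96 m^3/day
Exchanges = daily flow / tank volume = 300.96 / 425 = 0.708141 exchanges/day

0.708141 exchanges/day


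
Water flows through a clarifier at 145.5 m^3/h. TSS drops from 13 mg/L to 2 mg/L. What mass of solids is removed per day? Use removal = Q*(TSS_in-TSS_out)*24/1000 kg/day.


Concentration drop: TSS_in - TSS_out = 13 - 2 = 11 mg/L
Hourly solids removed = Q * dTSS = 145.5 m^3/h * 11 mg/L = 1600.5 g/h  (m^3/h * mg/L = g/h)
Daily solids removed = 1600.5 * 24 = 38412 g/day
Convert g to kg: 38412 / 1000 = 38.412 kg/day

38.412 kg/day


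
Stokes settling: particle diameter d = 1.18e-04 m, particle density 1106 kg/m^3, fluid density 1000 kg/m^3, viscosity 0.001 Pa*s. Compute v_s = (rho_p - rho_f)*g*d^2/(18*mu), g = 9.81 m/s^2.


Density difference: rho_p - rho_f = 1106 - 1000 = 106 kg/m^3
d^2 = (1.18e-04)^2 = 1.3924e-08 m^2
Numerator = (rho_p - rho_f) * g * d^2 = 106 * 9.81 * 1.3924e-08 = 1.4479011e-05
Denominator = 18 * mu = 18 * 0.001 = 0.018
v_s = 1.4479011e-05 / 0.018 = 8.04389e-04 m/s
Check: Re = rho_f * v_s * d / mu = 1000 * 8.04389e-04 * 1.18e-04 / 0.001 = 0.0949 < 1, so Stokes' law applies.

8.04389e-04 m/s


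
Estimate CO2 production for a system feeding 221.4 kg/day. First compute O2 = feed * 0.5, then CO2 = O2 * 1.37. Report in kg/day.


O2 = 221.4 * 0.5 = 110.7
CO2 = 110.7 * 1.37 = 151.659

151.659 kg/day


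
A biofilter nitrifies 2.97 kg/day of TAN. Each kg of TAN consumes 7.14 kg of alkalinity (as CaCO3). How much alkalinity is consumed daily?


Alkalinity factor: 7.14 kg CaCO3 consumed per kg TAN nitrified
alk = 2.97 kg TAN * 7.14 = 21.2058 kg CaCO3/day

21.2058 kg CaCO3/day


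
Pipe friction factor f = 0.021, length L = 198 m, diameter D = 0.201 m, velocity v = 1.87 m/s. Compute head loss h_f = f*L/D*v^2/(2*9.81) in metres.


v^2 = 1.87^2 = 3.4969 m^2/s^2
L/D = 198/0.201 = 985.07463
h_f = f*(L/D)*v^2/(2g) = 0.021 * 985.07463 * 3.4969 / 19.62 = 3.687 m

3.687 m


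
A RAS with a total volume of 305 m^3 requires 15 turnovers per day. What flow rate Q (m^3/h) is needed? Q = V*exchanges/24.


Daily recirculation volume = 305 m^3 * 15 = 4575 m^3/day
Flow rate Q = daily volume / 24 h = 4575 / 24 = 190.625 m^3/h

190.625 m^3/h


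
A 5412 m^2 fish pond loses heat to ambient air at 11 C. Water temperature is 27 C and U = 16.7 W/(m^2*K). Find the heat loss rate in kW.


Temperature difference dT = 27 - 11 = 16 K
Heat loss (W) = U * A * dT = 16.7 * 5412 * 16 = 1446086.4 W
Convert to kW: 1446086.4 / 1000 = 1446.0864 kW

1446.0864 kW


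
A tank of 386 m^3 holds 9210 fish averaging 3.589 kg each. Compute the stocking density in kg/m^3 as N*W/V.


Total biomass = 9210 fish * 3.589 kg = 33054.69 kg
Density = total biomass / volume = 33054.69 / 386 = 85.6339 kg/m^3

85.6339 kg/m^3


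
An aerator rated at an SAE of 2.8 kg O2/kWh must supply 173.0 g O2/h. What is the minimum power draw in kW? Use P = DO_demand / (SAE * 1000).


SAE in g O2/kWh = 2.8 * 1000 = 2800 g/kWh
P = DO_demand / SAE_g = 173.0 / 2800 = 0.0617857 kW

0.0617857 kW


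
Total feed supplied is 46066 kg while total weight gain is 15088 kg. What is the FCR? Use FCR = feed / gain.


FCR = feed consumed / weight gained
FCR = 46066 kg / 15088 kg = 3.05315

3.05315


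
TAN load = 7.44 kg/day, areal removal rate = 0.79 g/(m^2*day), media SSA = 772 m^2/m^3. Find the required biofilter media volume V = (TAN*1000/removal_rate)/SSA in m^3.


A = 7.44*1000 / 0.79 = 9417.7215 m^2
V = 9417.7215 / 772 = 12.1991

12.1991 m^3


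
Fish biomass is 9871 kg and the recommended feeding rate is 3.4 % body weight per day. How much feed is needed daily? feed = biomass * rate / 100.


Feeding rate fraction = 3.4% / 100 = 0.034
Daily feed = 9871 kg * 0.034 = 335.614 kg/day

335.614 kg/day


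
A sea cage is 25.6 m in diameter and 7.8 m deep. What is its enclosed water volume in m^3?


r = d/2 = 25.6/2 = 12.8 m
Base area = pi*r^2 = pi*12.8^2 = 514.71854 m^2
Volume = 514.71854 * 7.8 = 4014.8 m^3

4014.8 m^3


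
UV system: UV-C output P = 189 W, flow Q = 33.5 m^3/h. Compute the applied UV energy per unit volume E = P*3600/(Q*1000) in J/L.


Energy delivered per hour = 189 W * 3600 s = 680400 J/h
Volume treated per hour = 33.5 m^3/h * 1000 = 33500 L/h
dose = 680400 / 33500 = 20.3104 J/L

20.3104 J/L


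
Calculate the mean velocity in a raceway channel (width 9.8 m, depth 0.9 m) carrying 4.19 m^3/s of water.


Cross-sectional area = W * d = 9.8 * 0.9 = 8.82 m^2
Velocity = Q / A = 4.19 / 8.82 = 0.475057 m/s

0.475057 m/s


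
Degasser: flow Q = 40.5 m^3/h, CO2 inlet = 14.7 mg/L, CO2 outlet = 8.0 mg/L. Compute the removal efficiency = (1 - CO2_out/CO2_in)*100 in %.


CO2_out / CO2_in = 8.0 / 14.7 = 0.54421769
Fraction remaining = 0.54421769
efficiency = (1 - 0.54421769) * 100 = 45.5782 %

45.5782 %


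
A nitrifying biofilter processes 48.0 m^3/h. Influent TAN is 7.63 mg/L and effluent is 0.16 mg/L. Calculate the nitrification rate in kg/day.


Concentration drop: TAN_in - TAN_out = 7.63 - 0.16 = 7.47 mg/L
Hourly TAN removed = Q * dTAN = 48.0 m^3/h * 7.47 mg/L = 358.56 g/h  (m^3/h * mg/L = g/h)
Daily TAN removed = 358.56 * 24 = 8605.44 g/day
Convert to kg/day: 8605.44 / 1000 = 8.60544 kg/day

8.60544 kg/day


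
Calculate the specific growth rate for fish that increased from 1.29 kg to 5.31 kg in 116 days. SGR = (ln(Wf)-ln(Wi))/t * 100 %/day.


ln(W_f) = ln(5.31) = 1.6695918
ln(W_i) = ln(1.29) = 0.25464222
ln(W_f) - ln(W_i) = 1.6695918 - 0.25464222 = 1.4149496
SGR = 1.4149496 / 116 * 100 = 1.21978 %/day

1.21978 %/day


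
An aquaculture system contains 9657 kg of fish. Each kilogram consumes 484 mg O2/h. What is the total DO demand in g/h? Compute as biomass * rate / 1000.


Total O2 consumption (mg/h) = 9657 kg * 484 mg/(kg*h) = 4673988 mg/h
Convert to g/h: 4673988 / 1000 = 4673.988 g/h

4673.988 g/h


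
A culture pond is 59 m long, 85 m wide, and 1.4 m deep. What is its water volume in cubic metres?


Base area = L * W = 59 * 85 = 5015 m^2
Volume = area * depth = 5015 * 1.4 = 7021 m^3

7021 m^3


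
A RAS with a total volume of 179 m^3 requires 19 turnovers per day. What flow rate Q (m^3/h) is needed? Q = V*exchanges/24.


Daily recirculation volume = 179 m^3 * 19 = 3401 m^3/day
Flow rate Q = daily volume / 24 h = 3401 / 24 = 141.708 m^3/h

141.708 m^3/h


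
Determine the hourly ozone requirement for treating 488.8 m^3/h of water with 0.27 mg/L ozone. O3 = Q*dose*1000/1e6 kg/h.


O3 demand (mg/h) = Q * dose * 1000 = 488.8 * 0.27 * 1000 = 131976 mg/h
Convert mg to kg: 131976 / 1e6 = 0.131976 kg/h

0.131976 kg/h


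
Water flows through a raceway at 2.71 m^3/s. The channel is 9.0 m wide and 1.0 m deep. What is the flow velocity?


Cross-sectional area = W * d = 9.0 * 1.0 = 9 m^2
Velocity = Q / A = 2.71 / 9 = 0.301111 m/s

0.301111 m/s


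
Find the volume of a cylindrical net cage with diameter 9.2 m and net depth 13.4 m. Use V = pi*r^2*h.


r = d/2 = 9.2/2 = 4.6 m
Base area = pi*r^2 = pi*4.6^2 = 66.476101 m^2
Volume = 66.476101 * 13.4 = 890.78 m^3

890.78 m^3


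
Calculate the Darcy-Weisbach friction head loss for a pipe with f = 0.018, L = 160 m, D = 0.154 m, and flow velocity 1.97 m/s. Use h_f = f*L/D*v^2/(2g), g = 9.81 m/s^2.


v^2 = 1.97^2 = 3.8809 m^2/s^2
L/D = 160/0.154 = 1038.961
h_f = f*(L/D)*v^2/(2g) = 0.018 * 1038.961 * 3.8809 / 19.62 = 3.69918 m

3.69918 m


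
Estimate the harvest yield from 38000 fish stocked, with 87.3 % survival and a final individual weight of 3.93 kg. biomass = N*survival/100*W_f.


Survivors = 38000 * 87.3/100 = 33174 fish
Harvest biomass = survivors * W_f = 33174 * 3.93 = 130373.82 kg

130373.82 kg


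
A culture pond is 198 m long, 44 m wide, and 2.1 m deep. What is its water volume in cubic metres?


Base area = L * W = 198 * 44 = 8712 m^2
Volume = area * depth = 8712 * 2.1 = 18295.2 m^3

18295.2 m^3


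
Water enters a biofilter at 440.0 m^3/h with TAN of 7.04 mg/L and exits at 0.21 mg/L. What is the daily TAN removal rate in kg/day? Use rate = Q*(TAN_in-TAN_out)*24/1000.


Concentration drop: TAN_in - TAN_out = 7.04 - 0.21 = 6.83 mg/L
Hourly TAN removed = Q * dTAN = 440.0 m^3/h * 6.83 mg/L = 3005.2 g/h  (m^3/h * mg/L = g/h)
Daily TAN removed = 3005.2 * 24 = 72124.8 g/day
Convert to kg/day: 72124.8 / 1000 = 72.1248 kg/day

72.1248 kg/day


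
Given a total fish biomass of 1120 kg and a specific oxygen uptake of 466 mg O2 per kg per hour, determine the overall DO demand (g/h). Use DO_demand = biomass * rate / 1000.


Total O2 consumption (mg/h) = 1120 kg * 466 mg/(kg*h) = 521920 mg/h
Convert to g/h: 521920 / 1000 = 521.92 g/h

521.92 g/h


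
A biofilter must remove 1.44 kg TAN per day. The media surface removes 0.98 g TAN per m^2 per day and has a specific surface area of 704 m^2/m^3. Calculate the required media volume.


A = 1.44*1000 / 0.98 = 1469.3878 m^2
V = 1469.3878 / 704 = 2.0872

2.0872 m^3


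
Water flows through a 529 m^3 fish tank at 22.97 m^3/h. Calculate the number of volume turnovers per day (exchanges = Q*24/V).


Daily flow volume = 22.97 m^3/h * 24 h = 551.28 m^3/day
Exchanges = daily flow / tank volume = 551.28 / 529 = 1.04212 exchanges/day

1.04212 exchanges/day


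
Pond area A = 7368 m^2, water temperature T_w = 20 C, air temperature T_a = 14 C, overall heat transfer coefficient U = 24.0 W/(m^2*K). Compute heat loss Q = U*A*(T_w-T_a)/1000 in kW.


Temperature difference dT = 20 - 14 = 6 K
Heat loss (W) = U * A * dT = 24.0 * 7368 * 6 = 1060992 W
Convert to kW: 1060992 / 1000 = 1060.992 kW

1060.992 kW


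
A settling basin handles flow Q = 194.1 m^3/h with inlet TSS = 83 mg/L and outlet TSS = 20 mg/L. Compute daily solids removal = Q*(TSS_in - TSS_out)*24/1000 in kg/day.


Concentration drop: TSS_in - TSS_out = 83 - 20 = 63 mg/L
Hourly solids removed = Q * dTSS = 194.1 m^3/h * 63 mg/L = 12228.3 g/h  (m^3/h * mg/L = g/h)
Daily solids removed = 12228.3 * 24 = 293479.2 g/day
Convert g to kg: 293479.2 / 1000 = 293.4792 kg/day

293.4792 kg/day


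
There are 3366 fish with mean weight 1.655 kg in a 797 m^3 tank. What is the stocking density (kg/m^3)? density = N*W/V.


Total biomass = 3366 fish * 1.655 kg = 5570.73 kg
Density = total biomass / volume = 5570.73 / 797 = 6.98962 kg/m^3

6.98962 kg/m^3


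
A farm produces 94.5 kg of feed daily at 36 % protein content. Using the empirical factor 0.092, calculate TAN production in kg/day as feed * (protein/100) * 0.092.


Protein in feed = 94.5 * 36/100 = 34.02 kg/day
TAN = protein * 0.092 = 34.02 * 0.092 = 3.12984 kg/day

3.12984 kg/day


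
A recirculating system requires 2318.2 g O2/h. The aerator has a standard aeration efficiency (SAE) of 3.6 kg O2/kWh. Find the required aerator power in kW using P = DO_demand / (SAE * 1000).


SAE in g O2/kWh = 3.6 * 1000 = 3600 g/kWh
P = DO_demand / SAE_g = 2318.2 / 3600 = 0.643944 kW

0.643944 kW


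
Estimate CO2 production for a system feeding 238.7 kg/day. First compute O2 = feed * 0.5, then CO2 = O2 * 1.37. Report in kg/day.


O2 = 238.7 * 0.5 = 119.35
CO2 = 119.35 * 1.37 = 163.5095

163.5095 kg/day


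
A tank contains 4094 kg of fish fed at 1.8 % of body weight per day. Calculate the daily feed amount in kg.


Feeding rate fraction = 1.8% / 100 = 0.018
Daily feed = 4094 kg * 0.018 = 73.692 kg/day

73.692 kg/day


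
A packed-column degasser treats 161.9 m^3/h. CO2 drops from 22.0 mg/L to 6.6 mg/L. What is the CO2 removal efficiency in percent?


CO2_out / CO2_in = 6.6 / 22.0 = 0.3
Fraction remaining = 0.3
efficiency = (1 - 0.3) * 100 = 70 %

70 %


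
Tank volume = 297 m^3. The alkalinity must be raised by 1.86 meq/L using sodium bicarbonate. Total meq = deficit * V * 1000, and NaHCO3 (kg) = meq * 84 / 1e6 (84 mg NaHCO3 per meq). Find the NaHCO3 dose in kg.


Tank volume in L = 297 m^3 * 1000 = 297000 L
Total meq required = 1.86 meq/L * 297000 L = 552420 meq
NaHCO3 mass = 552420 meq * 84 mg/meq / 1e6 = 46.4033 kg

46.4033 kg


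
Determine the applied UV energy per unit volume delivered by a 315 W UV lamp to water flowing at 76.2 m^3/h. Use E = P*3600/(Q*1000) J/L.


Energy delivered per hour = 315 W * 3600 s = 1134000 J/h
Volume treated per hour = 76.2 m^3/h * 1000 = 76200 L/h
dose = 1134000 / 76200 = 14.8819 J/L

14.8819 J/L


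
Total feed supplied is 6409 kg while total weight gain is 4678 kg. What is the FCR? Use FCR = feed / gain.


FCR = feed consumed / weight gained
FCR = 6409 kg / 4678 kg = 1.37003

1.37003


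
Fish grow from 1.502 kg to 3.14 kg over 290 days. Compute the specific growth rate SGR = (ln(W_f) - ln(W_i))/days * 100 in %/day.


ln(W_f) = ln(3.14) = 1.1442228
ln(W_i) = ln(1.502) = 0.40679755
ln(W_f) - ln(W_i) = 1.1442228 - 0.40679755 = 0.73742525
SGR = 0.73742525 / 290 * 100 = 0.254285 %/day

0.254285 %/day


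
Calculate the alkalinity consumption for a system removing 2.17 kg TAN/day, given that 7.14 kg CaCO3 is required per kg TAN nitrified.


Alkalinity factor: 7.14 kg CaCO3 consumed per kg TAN nitrified
alk = 2.17 kg TAN * 7.14 = 15.4938 kg CaCO3/day

15.4938 kg CaCO3/day


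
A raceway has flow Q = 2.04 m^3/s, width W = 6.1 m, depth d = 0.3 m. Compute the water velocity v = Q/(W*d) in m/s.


Cross-sectional area = W * d = 6.1 * 0.3 = 1.83 m^2
Velocity = Q / A = 2.04 / 1.83 = 1.11475 m/s

1.11475 m/s


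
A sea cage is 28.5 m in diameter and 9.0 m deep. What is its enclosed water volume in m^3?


r = d/2 = 28.5/2 = 14.25 m
Base area = pi*r^2 = pi*14.25^2 = 637.93966 m^2
Volume = 637.93966 * 9.0 = 5741.46 m^3

5741.46 m^3


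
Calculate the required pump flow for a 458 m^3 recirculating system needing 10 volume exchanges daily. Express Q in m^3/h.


Daily recirculation volume = 458 m^3 * 10 = 4580 m^3/day
Flow rate Q = daily volume / 24 h = 4580 / 24 = 190.833 m^3/h

190.833 m^3/h


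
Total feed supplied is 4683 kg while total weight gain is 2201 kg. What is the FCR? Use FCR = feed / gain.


FCR = feed consumed / weight gained
FCR = 4683 kg / 2201 kg = 2.12767

2.12767


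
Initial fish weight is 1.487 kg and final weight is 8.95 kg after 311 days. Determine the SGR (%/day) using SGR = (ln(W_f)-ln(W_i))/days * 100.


ln(W_f) = ln(8.95) = 2.1916535
ln(W_i) = ln(1.487) = 0.39676067
ln(W_f) - ln(W_i) = 2.1916535 - 0.39676067 = 1.7948928
SGR = 1.7948928 / 311 * 100 = 0.577136 %/day

0.577136 %/day


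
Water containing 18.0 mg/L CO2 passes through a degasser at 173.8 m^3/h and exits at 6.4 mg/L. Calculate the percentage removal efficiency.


CO2_out / CO2_in = 6.4 / 18.0 = 0.35555556
Fraction remaining = 0.35555556
efficiency = (1 - 0.35555556) * 100 = 64.4444 %

64.4444 %


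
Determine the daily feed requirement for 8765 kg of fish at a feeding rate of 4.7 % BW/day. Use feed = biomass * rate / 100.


Feeding rate fraction = 4.7% / 100 = 0.047
Daily feed = 8765 kg * 0.047 = 411.955 kg/day

411.955 kg/day


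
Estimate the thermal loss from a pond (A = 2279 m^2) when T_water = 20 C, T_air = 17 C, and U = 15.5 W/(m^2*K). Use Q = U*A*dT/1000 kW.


Temperature difference dT = 20 - 17 = 3 K
Heat loss (W) = U * A * dT = 15.5 * 2279 * 3 = 105973.5 W
Convert to kW: 105973.5 / 1000 = 105.9735 kW

105.9735 kW


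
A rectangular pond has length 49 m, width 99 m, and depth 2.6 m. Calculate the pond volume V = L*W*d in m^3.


Base area = L * W = 49 * 99 = 4851 m^2
Volume = area * depth = 4851 * 2.6 = 12612.6 m^3

12612.6 m^3


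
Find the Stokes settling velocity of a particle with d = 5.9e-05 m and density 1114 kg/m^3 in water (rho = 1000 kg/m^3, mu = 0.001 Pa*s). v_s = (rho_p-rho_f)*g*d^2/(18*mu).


Density difference: rho_p - rho_f = 1114 - 1000 = 114 kg/m^3
d^2 = (5.9e-05)^2 = 3.481e-09 m^2
Numerator = (rho_p - rho_f) * g * d^2 = 114 * 9.81 * 3.481e-09 = 3.8929415e-06
Denominator = 18 * mu = 18 * 0.001 = 0.018
v_s = 3.8929415e-06 / 0.018 = 2.16275e-04 m/s
Check: Re = rho_f * v_s * d / mu = 1000 * 2.16275e-04 * 5.9e-05 / 0.001 = 0.0128 < 1, so Stokes' law applies.

2.16275e-04 m/s


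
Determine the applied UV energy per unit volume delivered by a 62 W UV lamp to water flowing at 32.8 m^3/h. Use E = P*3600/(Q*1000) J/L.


Energy delivered per hour = 62 W * 3600 s = 223200 J/h
Volume treated per hour = 32.8 m^3/h * 1000 = 32800 L/h
dose = 223200 / 32800 = 6.80488 J/L

6.80488 J/L


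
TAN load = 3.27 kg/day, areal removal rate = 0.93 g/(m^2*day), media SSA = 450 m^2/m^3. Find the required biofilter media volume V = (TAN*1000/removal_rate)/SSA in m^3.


A = 3.27*1000 / 0.93 = 3516.129 m^2
V = 3516.129 / 450 = 7.81362

7.81362 m^3


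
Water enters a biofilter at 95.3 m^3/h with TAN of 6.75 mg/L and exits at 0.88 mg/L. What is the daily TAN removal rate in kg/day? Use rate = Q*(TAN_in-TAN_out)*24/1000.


Concentration drop: TAN_in - TAN_out = 6.75 - 0.88 = 5.87 mg/L
Hourly TAN removed = Q * dTAN = 95.3 m^3/h * 5.87 mg/L = 559.411 g/h  (m^3/h * mg/L = g/h)
Daily TAN removed = 559.411 * 24 = 13425.864 g/day
Convert to kg/day: 13425.864 / 1000 = 13.425864 kg/day

13.425864 kg/day


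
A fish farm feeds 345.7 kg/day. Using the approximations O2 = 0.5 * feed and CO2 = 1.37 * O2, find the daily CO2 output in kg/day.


O2 = 345.7 * 0.5 = 172.85
CO2 = 172.85 * 1.37 = 236.8045

236.8045 kg/day


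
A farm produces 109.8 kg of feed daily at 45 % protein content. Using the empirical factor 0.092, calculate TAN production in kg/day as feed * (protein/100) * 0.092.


Protein in feed = 109.8 * 45/100 = 49.41 kg/day
TAN = protein * 0.092 = 49.41 * 0.092 = 4.54572 kg/day

4.54572 kg/day


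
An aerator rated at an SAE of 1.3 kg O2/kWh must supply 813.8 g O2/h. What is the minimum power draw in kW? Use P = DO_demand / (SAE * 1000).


SAE in g O2/kWh = 1.3 * 1000 = 1300 g/kWh
P = DO_demand / SAE_g = 813.8 / 1300 = 0.626 kW

0.626 kW


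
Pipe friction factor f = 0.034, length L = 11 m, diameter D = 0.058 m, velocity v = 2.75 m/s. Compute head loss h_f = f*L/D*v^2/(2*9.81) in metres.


v^2 = 2.75^2 = 7.5625 m^2/s^2
L/D = 11/0.058 = 189.65517
h_f = f*(L/D)*v^2/(2g) = 0.034 * 189.65517 * 7.5625 / 19.62 = 2.48548 m

2.48548 m


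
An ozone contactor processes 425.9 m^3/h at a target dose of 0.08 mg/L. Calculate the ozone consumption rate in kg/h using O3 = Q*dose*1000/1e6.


O3 demand (mg/h) = Q * dose * 1000 = 425.9 * 0.08 * 1000 = 34072 mg/h
Convert mg to kg: 34072 / 1e6 = 0.034072 kg/h

0.034072 kg/h


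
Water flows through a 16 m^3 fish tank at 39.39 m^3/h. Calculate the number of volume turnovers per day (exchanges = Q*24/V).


Daily flow volume = 39.39 m^3/h * 24 h = 945.36 m^3/day
Exchanges = daily flow / tank volume = 945.36 / 16 = 59.085 exchanges/day

59.085 exchanges/day


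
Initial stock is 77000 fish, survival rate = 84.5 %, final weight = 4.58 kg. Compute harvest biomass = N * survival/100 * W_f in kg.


Survivors = 77000 * 84.5/100 = 65065 fish
Harvest biomass = survivors * W_f = 65065 * 4.58 = 297997.7 kg

297997.7 kg


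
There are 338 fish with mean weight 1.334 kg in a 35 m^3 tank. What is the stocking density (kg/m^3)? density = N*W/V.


Total biomass = 338 fish * 1.334 kg = 450.892 kg
Density = total biomass / volume = 450.892 / 35 = 12.8826 kg/m^3

12.8826 kg/m^3
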